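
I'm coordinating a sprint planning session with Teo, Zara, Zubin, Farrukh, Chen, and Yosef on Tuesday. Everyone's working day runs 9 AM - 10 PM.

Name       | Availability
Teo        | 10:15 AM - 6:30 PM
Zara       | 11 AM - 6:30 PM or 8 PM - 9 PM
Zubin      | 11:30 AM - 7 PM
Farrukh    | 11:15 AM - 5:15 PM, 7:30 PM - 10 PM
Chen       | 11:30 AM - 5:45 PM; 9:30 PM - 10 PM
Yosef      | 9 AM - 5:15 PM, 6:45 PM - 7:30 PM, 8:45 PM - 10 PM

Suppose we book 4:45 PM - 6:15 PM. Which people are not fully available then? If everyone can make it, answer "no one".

Chen, Farrukh, Yosef

Teo: free for 16:45-18:15. Zara: free for 16:45-18:15. Zubin: free for 16:45-18:15. Farrukh: not fully free for 16:45-18:15. Chen: not fully free for 16:45-18:15. Yosef: not fully free for 16:45-18:15.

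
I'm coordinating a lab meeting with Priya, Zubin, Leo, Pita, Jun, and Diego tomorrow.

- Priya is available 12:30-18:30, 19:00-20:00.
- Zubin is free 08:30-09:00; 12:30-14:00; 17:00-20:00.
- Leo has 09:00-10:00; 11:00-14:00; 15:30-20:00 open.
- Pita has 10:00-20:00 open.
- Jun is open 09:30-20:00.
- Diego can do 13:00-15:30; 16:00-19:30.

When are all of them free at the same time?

13:00-14:00, 17:00-18:30, 19:00-19:30

Priya ∩ Zubin: 12:30-14:00, 17:00-18:30, 19:00-20:00.
Priya ∩ Zubin ∩ Leo: 12:30-14:00, 17:00-18:30, 19:00-20:00.
Priya ∩ Zubin ∩ Leo ∩ Pita: 12:30-14:00, 17:00-18:30, 19:00-20:00.
Priya ∩ Zubin ∩ Leo ∩ Pita ∩ Jun: 12:30-14:00, 17:00-18:30, 19:00-20:00.
Priya ∩ Zubin ∩ Leo ∩ Pita ∩ Jun ∩ Diego: 13:00-14:00, 17:00-18:30, 19:00-19:30.
So the common availability across everyone is 13:00-14:00, 17:00-18:30, 19:00-19:30.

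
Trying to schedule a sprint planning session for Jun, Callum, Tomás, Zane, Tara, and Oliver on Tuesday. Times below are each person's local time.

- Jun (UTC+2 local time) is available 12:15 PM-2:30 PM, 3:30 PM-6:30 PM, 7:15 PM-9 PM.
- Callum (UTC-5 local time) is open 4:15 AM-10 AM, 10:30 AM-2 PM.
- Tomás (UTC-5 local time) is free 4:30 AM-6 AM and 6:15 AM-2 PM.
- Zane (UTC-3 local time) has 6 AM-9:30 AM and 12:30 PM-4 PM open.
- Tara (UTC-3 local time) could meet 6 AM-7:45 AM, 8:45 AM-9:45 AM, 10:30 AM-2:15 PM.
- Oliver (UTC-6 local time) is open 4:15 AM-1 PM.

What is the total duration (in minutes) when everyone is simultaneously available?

135

Jun in UTC: 10:15-12:30, 13:30-16:30, 17:15-19:00 (subtract 2h to convert from UTC+2).
Callum in UTC: 09:15-15:00, 15:30-19:00 (add 5h to convert from UTC-5).
Tomás in UTC: 09:30-11:00, 11:15-19:00 (add 5h to convert from UTC-5).
Zane in UTC: 09:00-12:30, 15:30-19:00 (add 3h to convert from UTC-3).
Tara in UTC: 09:00-10:45, 11:45-12:45, 13:30-17:15 (add 3h to convert from UTC-3).
Oliver in UTC: 10:15-19:00 (add 6h to convert from UTC-6).
Jun ∩ Callum: 10:15-12:30, 13:30-15:00, 15:30-16:30, 17:15-19:00.
Jun ∩ Callum ∩ Tomás: 10:15-11:00, 11:15-12:30, 13:30-15:00, 15:30-16:30, 17:15-19:00.
Jun ∩ Callum ∩ Tomás ∩ Zane: 10:15-11:00, 11:15-12:30, 15:30-16:30, 17:15-19:00.
Jun ∩ Callum ∩ Tomás ∩ Zane ∩ Tara: 10:15-10:45, 11:45-12:30, 15:30-16:30.
Jun ∩ Callum ∩ Tomás ∩ Zane ∩ Tara ∩ Oliver: 10:15-10:45, 11:45-12:30, 15:30-16:30.
Summing the common windows: 30 + 45 + 60 = 135 minutes.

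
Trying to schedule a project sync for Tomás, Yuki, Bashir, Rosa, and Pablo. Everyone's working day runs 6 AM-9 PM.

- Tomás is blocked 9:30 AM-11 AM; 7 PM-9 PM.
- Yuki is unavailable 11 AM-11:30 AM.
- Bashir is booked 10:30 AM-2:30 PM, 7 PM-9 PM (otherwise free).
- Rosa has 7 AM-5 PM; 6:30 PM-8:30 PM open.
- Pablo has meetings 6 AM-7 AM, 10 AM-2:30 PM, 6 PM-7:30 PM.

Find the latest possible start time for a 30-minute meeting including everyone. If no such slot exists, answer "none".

16:30

Tomás free: 06:00-09:30, 11:00-19:00 (invert busy blocks within the working day).
Yuki free: 06:00-11:00, 11:30-21:00 (invert busy blocks within the working day).
Bashir free: 06:00-10:30, 14:30-19:00 (invert busy blocks within the working day).
Rosa free: 07:00-17:00, 18:30-20:30.
Pablo free: 07:00-10:00, 14:30-18:00, 19:30-21:00 (invert busy blocks within the working day).
Tomás ∩ Yuki: 06:00-09:30, 11:30-19:00.
Tomás ∩ Yuki ∩ Bashir: 06:00-09:30, 14:30-19:00.
Tomás ∩ Yuki ∩ Bashir ∩ Rosa: 07:00-09:30, 14:30-17:00, 18:30-19:00.
Tomás ∩ Yuki ∩ Bashir ∩ Rosa ∩ Pablo: 07:00-09:30, 14:30-17:00.
The last common window of at least 30 minutes is 14:30-17:00; a 30-minute meeting can start as late as 16:30 and still end by 17:00.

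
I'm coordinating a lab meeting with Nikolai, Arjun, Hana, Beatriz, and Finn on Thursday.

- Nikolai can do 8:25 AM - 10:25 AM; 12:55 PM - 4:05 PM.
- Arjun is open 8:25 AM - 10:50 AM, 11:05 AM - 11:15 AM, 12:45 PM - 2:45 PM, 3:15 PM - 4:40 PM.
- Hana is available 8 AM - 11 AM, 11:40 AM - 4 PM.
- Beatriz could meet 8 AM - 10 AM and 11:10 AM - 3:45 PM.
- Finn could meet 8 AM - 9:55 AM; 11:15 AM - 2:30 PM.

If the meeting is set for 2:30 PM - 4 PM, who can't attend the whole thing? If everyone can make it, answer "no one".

Arjun, Beatriz, Finn

Nikolai: free for 14:30-16:00. Arjun: not fully free for 14:30-16:00. Hana: free for 14:30-16:00. Beatriz: not fully free for 14:30-16:00. Finn: not fully free for 14:30-16:00.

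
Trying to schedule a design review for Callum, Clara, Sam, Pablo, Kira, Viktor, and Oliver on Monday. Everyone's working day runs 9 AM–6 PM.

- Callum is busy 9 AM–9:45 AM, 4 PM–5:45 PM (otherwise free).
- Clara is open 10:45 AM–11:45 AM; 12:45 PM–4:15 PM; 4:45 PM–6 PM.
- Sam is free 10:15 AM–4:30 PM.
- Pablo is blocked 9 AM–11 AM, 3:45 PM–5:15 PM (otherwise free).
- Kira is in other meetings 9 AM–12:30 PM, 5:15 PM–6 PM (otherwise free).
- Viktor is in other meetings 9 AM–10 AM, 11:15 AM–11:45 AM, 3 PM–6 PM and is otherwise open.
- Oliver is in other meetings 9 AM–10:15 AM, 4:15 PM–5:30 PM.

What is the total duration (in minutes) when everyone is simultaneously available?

Callum free: 09:45-16:00, 17:45-18:00 (invert busy blocks within the working day).
Clara free: 10:45-11:45, 12:45-16:15, 16:45-18:00.
Sam free: 10:15-16:30.
Pablo free: 11:00-15:45, 17:15-18:00 (invert busy blocks within the working day).
Kira free: 12:30-17:15 (invert busy blocks within the working day).
Viktor free: 10:00-11:15, 11:45-15:00 (invert busy blocks within the working day).
Oliver free: 10:15-16:15, 17:30-18:00 (invert busy blocks within the working day).
Callum ∩ Clara: 10:45-11:45, 12:45-16:00, 17:45-18:00.
Callum ∩ Clara ∩ Sam: 10:45-11:45, 12:45-16:00.
Callum ∩ Clara ∩ Sam ∩ Pablo: 11:00-11:45, 12:45-15:45.
Callum ∩ Clara ∩ Sam ∩ Pablo ∩ Kira: 12:45-15:45.
Callum ∩ Clara ∩ Sam ∩ Pablo ∩ Kira ∩ Viktor: 12:45-15:00.
Callum ∩ Clara ∩ Sam ∩ Pablo ∩ Kira ∩ Viktor ∩ Oliver: 12:45-15:00.
So the common availability across everyone is 12:45-15:00.
That's a single block of 135 minutes.

135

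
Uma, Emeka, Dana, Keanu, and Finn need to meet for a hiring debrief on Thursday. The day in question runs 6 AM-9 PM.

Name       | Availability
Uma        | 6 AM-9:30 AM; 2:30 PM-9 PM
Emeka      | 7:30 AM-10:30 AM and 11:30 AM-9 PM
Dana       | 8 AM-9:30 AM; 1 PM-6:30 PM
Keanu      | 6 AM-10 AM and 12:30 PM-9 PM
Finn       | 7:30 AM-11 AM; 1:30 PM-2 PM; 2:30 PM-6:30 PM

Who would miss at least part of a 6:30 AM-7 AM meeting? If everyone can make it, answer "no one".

Dana, Emeka, Finn

Uma: free for 06:30-07:00. Emeka: not fully free for 06:30-07:00. Dana: not fully free for 06:30-07:00. Keanu: free for 06:30-07:00. Finn: not fully free for 06:30-07:00.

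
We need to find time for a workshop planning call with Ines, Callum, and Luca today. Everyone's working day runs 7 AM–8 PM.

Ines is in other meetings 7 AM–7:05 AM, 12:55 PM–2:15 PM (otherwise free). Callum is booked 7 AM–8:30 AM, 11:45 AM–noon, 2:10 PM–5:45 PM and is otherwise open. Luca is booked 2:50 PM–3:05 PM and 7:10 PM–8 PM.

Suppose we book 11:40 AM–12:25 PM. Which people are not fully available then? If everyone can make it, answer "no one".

Ines free: 07:05-12:55, 14:15-20:00 (invert busy blocks within the working day).
Callum free: 08:30-11:45, 12:00-14:10, 17:45-20:00 (invert busy blocks within the working day).
Luca free: 07:00-14:50, 15:05-19:10 (invert busy blocks within the working day).
Ines: free for 11:40-12:25. Callum: not fully free for 11:40-12:25. Luca: free for 11:40-12:25.

Callum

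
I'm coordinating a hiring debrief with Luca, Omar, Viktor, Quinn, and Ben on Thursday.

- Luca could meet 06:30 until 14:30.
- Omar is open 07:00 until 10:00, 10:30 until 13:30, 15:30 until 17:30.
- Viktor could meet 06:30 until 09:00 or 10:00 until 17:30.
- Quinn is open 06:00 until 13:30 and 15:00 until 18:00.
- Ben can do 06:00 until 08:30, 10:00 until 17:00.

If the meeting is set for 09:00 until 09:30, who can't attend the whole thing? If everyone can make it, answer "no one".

Luca: free for 09:00-09:30. Omar: free for 09:00-09:30. Viktor: not fully free for 09:00-09:30. Quinn: free for 09:00-09:30. Ben: not fully free for 09:00-09:30.

Ben, Viktor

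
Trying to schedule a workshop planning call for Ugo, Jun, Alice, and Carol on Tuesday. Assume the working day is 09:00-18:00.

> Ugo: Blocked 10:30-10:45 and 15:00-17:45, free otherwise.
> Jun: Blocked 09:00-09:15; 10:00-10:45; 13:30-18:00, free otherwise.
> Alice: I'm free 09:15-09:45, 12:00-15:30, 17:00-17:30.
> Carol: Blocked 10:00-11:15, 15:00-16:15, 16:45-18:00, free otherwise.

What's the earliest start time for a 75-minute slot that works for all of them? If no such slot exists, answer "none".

12:00

Ugo free: 09:00-10:30, 10:45-15:00, 17:45-18:00 (invert busy blocks within the working day).
Jun free: 09:15-10:00, 10:45-13:30 (invert busy blocks within the working day).
Alice free: 09:15-09:45, 12:00-15:30, 17:00-17:30.
Carol free: 09:00-10:00, 11:15-15:00, 16:15-16:45 (invert busy blocks within the working day).
Ugo ∩ Jun: 09:15-10:00, 10:45-13:30.
Ugo ∩ Jun ∩ Alice: 09:15-09:45, 12:00-13:30.
Ugo ∩ Jun ∩ Alice ∩ Carol: 09:15-09:45, 12:00-13:30.
Those are the intersection windows.
The first common window of at least 75 minutes is 12:00-13:30, so the earliest start is 12:00.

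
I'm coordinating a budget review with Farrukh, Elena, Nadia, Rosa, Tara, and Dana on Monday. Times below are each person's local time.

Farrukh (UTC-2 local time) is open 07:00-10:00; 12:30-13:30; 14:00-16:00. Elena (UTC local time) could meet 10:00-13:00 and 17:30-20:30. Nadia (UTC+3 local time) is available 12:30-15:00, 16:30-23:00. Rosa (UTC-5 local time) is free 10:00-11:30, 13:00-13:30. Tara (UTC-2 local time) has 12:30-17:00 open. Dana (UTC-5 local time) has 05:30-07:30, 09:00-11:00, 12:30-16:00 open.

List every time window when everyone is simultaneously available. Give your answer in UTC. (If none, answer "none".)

Farrukh in UTC: 09:00-12:00, 14:30-15:30, 16:00-18:00 (add 2h to convert from UTC-2).
Elena in UTC: 10:00-13:00, 17:30-20:30.
Nadia in UTC: 09:30-12:00, 13:30-20:00 (subtract 3h to convert from UTC+3).
Rosa in UTC: 15:00-16:30, 18:00-18:30 (add 5h to convert from UTC-5).
Tara in UTC: 14:30-19:00 (add 2h to convert from UTC-2).
Dana in UTC: 10:30-12:30, 14:00-16:00, 17:30-21:00 (add 5h to convert from UTC-5).
Farrukh ∩ Elena: 10:00-12:00, 17:30-18:00.
Farrukh ∩ Elena ∩ Nadia: 10:00-12:00, 17:30-18:00.
Farrukh ∩ Elena ∩ Nadia ∩ Rosa: ∅.
Farrukh ∩ Elena ∩ Nadia ∩ Rosa ∩ Tara: ∅.
Farrukh ∩ Elena ∩ Nadia ∩ Rosa ∩ Tara ∩ Dana: ∅.
There is no time when everyone is free.

none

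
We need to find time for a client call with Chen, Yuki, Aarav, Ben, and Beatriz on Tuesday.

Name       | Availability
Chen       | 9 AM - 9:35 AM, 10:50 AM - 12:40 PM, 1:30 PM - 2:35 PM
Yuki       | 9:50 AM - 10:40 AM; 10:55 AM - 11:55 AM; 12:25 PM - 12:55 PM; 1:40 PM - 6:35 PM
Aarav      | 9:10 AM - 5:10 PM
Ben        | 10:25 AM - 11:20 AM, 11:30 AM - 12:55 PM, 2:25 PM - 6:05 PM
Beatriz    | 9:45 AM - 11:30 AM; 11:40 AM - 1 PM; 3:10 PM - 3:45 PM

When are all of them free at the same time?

Chen ∩ Yuki: 10:55-11:55, 12:25-12:40, 13:40-14:35.
Chen ∩ Yuki ∩ Aarav: 10:55-11:55, 12:25-12:40, 13:40-14:35.
Chen ∩ Yuki ∩ Aarav ∩ Ben: 10:55-11:20, 11:30-11:55, 12:25-12:40, 14:25-14:35.
Chen ∩ Yuki ∩ Aarav ∩ Ben ∩ Beatriz: 10:55-11:20, 11:40-11:55, 12:25-12:40.

10:55-11:20, 11:40-11:55, 12:25-12:40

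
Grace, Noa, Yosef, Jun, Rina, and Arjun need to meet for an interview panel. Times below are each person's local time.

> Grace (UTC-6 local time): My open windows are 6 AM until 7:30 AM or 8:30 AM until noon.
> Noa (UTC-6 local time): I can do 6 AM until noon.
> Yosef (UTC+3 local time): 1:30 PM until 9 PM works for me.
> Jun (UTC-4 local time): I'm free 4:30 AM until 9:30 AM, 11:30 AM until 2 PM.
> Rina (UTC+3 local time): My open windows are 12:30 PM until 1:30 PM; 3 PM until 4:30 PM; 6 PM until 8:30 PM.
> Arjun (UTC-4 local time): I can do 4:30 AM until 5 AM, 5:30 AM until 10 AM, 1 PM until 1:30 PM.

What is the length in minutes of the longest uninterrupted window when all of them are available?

Grace in UTC: 12:00-13:30, 14:30-18:00 (add 6h to convert from UTC-6).
Noa in UTC: 12:00-18:00 (add 6h to convert from UTC-6).
Yosef in UTC: 10:30-18:00 (subtract 3h to convert from UTC+3).
Jun in UTC: 08:30-13:30, 15:30-18:00 (add 4h to convert from UTC-4).
Rina in UTC: 09:30-10:30, 12:00-13:30, 15:00-17:30 (subtract 3h to convert from UTC+3).
Arjun in UTC: 08:30-09:00, 09:30-14:00, 17:00-17:30 (add 4h to convert from UTC-4).
Grace ∩ Noa: 12:00-13:30, 14:30-18:00.
Grace ∩ Noa ∩ Yosef: 12:00-13:30, 14:30-18:00.
Grace ∩ Noa ∩ Yosef ∩ Jun: 12:00-13:30, 15:30-18:00.
Grace ∩ Noa ∩ Yosef ∩ Jun ∩ Rina: 12:00-13:30, 15:30-17:30.
Grace ∩ Noa ∩ Yosef ∩ Jun ∩ Rina ∩ Arjun: 12:00-13:30, 17:00-17:30.
The longest is 12:00-13:30 at 90 minutes.

90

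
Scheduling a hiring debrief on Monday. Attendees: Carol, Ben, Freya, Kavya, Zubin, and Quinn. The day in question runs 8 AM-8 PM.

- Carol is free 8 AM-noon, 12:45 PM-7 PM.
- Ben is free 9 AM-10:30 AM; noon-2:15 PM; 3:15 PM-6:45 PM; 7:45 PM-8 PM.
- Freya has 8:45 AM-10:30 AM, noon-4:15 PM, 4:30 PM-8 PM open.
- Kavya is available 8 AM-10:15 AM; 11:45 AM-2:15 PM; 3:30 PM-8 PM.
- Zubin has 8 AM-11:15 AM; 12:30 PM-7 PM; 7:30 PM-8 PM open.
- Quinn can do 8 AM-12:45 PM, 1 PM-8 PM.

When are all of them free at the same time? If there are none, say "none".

Carol ∩ Ben: 09:00-10:30, 12:45-14:15, 15:15-18:45.
Carol ∩ Ben ∩ Freya: 09:00-10:30, 12:45-14:15, 15:15-16:15, 16:30-18:45.
Carol ∩ Ben ∩ Freya ∩ Kavya: 09:00-10:15, 12:45-14:15, 15:30-16:15, 16:30-18:45.
Carol ∩ Ben ∩ Freya ∩ Kavya ∩ Zubin: 09:00-10:15, 12:45-14:15, 15:30-16:15, 16:30-18:45.
Carol ∩ Ben ∩ Freya ∩ Kavya ∩ Zubin ∩ Quinn: 09:00-10:15, 13:00-14:15, 15:30-16:15, 16:30-18:45.

09:00-10:15, 13:00-14:15, 15:30-16:15, 16:30-18:45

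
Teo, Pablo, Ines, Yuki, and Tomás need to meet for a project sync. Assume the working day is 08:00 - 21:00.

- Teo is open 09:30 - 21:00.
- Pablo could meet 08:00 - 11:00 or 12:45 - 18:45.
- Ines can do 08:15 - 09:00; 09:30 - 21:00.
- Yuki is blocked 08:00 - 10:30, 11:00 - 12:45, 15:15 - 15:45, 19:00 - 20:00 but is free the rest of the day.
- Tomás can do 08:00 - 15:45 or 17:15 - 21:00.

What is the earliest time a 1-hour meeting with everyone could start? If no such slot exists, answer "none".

12:45

Teo free: 09:30-21:00.
Pablo free: 08:00-11:00, 12:45-18:45.
Ines free: 08:15-09:00, 09:30-21:00.
Yuki free: 10:30-11:00, 12:45-15:15, 15:45-19:00, 20:00-21:00 (invert busy blocks within the working day).
Tomás free: 08:00-15:45, 17:15-21:00.
Teo ∩ Pablo: 09:30-11:00, 12:45-18:45.
Teo ∩ Pablo ∩ Ines: 09:30-11:00, 12:45-18:45.
Teo ∩ Pablo ∩ Ines ∩ Yuki: 10:30-11:00, 12:45-15:15, 15:45-18:45.
Teo ∩ Pablo ∩ Ines ∩ Yuki ∩ Tomás: 10:30-11:00, 12:45-15:15, 17:15-18:45.
Those are the intersection windows.
The first common window of at least 60 minutes is 12:45-15:15, so the earliest start is 12:45.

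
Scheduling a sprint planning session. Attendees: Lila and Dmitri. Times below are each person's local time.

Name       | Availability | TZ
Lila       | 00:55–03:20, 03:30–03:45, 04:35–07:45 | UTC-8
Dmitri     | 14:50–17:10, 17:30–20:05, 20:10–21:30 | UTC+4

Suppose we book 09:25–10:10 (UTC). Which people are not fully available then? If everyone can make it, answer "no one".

Lila in UTC: 08:55-11:20, 11:30-11:45, 12:35-15:45 (add 8h to convert from UTC-8).
Dmitri in UTC: 10:50-13:10, 13:30-16:05, 16:10-17:30 (subtract 4h to convert from UTC+4).
Lila: free for 09:25-10:10. Dmitri: not fully free for 09:25-10:10.

Dmitri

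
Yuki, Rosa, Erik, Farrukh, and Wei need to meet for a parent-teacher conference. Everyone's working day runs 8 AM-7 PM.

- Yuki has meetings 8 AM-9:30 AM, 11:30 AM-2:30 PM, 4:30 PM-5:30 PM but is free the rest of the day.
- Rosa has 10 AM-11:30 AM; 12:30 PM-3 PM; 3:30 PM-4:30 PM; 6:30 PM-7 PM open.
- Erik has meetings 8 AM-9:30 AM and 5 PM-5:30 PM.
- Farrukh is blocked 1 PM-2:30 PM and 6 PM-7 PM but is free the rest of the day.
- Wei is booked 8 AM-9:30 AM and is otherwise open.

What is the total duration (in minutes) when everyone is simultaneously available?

Yuki free: 09:30-11:30, 14:30-16:30, 17:30-19:00 (invert busy blocks within the working day).
Rosa free: 10:00-11:30, 12:30-15:00, 15:30-16:30, 18:30-19:00.
Erik free: 09:30-17:00, 17:30-19:00 (invert busy blocks within the working day).
Farrukh free: 08:00-13:00, 14:30-18:00 (invert busy blocks within the working day).
Wei free: 09:30-19:00 (invert busy blocks within the working day).
Yuki ∩ Rosa: 10:00-11:30, 14:30-15:00, 15:30-16:30, 18:30-19:00.
Yuki ∩ Rosa ∩ Erik: 10:00-11:30, 14:30-15:00, 15:30-16:30, 18:30-19:00.
Yuki ∩ Rosa ∩ Erik ∩ Farrukh: 10:00-11:30, 14:30-15:00, 15:30-16:30.
Yuki ∩ Rosa ∩ Erik ∩ Farrukh ∩ Wei: 10:00-11:30, 14:30-15:00, 15:30-16:30.
Summing the common windows: 90 + 30 + 60 = 180 minutes.

180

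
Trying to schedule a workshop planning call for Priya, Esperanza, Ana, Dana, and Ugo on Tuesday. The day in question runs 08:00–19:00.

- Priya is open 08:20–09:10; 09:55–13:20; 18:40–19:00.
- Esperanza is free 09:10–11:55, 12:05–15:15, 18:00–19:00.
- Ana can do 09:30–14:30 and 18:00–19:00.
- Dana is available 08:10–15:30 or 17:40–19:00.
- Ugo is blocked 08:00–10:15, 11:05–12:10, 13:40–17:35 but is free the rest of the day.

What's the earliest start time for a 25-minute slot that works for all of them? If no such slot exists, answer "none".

10:15

Priya free: 08:20-09:10, 09:55-13:20, 18:40-19:00.
Esperanza free: 09:10-11:55, 12:05-15:15, 18:00-19:00.
Ana free: 09:30-14:30, 18:00-19:00.
Dana free: 08:10-15:30, 17:40-19:00.
Ugo free: 10:15-11:05, 12:10-13:40, 17:35-19:00 (invert busy blocks within the working day).
Priya ∩ Esperanza: 09:55-11:55, 12:05-13:20, 18:40-19:00.
Priya ∩ Esperanza ∩ Ana: 09:55-11:55, 12:05-13:20, 18:40-19:00.
Priya ∩ Esperanza ∩ Ana ∩ Dana: 09:55-11:55, 12:05-13:20, 18:40-19:00.
Priya ∩ Esperanza ∩ Ana ∩ Dana ∩ Ugo: 10:15-11:05, 12:10-13:20, 18:40-19:00.
The first common window of at least 25 minutes is 10:15-11:05, so the earliest start is 10:15.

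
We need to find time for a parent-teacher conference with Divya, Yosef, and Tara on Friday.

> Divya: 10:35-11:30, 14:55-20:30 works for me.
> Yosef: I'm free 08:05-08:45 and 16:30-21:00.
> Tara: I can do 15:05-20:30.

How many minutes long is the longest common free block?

Divya ∩ Yosef: 16:30-20:30.
Divya ∩ Yosef ∩ Tara: 16:30-20:30.
Those are the intersection windows.
The longest is 16:30-20:30 at 240 minutes.

240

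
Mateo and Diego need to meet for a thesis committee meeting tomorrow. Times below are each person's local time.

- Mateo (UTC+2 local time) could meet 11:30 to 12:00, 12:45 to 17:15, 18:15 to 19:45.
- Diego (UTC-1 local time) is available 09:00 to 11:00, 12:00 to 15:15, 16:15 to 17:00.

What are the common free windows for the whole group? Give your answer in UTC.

Mateo in UTC: 09:30-10:00, 10:45-15:15, 16:15-17:45 (subtract 2h to convert from UTC+2).
Diego in UTC: 10:00-12:00, 13:00-16:15, 17:15-18:00 (add 1h to convert from UTC-1).
Mateo ∩ Diego: 10:45-12:00, 13:00-15:15, 17:15-17:45.

10:45-12:00, 13:00-15:15, 17:15-17:45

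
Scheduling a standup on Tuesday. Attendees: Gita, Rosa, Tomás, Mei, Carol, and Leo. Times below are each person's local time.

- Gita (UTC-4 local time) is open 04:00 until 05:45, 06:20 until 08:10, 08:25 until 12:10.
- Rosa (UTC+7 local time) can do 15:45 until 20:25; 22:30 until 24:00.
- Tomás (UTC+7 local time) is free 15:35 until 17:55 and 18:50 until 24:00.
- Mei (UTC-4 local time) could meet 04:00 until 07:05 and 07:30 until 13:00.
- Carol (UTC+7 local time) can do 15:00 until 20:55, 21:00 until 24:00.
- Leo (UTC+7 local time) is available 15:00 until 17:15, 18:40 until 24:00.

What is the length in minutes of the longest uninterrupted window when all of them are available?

60

Gita in UTC: 08:00-09:45, 10:20-12:10, 12:25-16:10 (add 4h to convert from UTC-4).
Rosa in UTC: 08:45-13:25, 15:30-17:00 (subtract 7h to convert from UTC+7).
Tomás in UTC: 08:35-10:55, 11:50-17:00 (subtract 7h to convert from UTC+7).
Mei in UTC: 08:00-11:05, 11:30-17:00 (add 4h to convert from UTC-4).
Carol in UTC: 08:00-13:55, 14:00-17:00 (subtract 7h to convert from UTC+7).
Leo in UTC: 08:00-10:15, 11:40-17:00 (subtract 7h to convert from UTC+7).
Gita ∩ Rosa: 08:45-09:45, 10:20-12:10, 12:25-13:25, 15:30-16:10.
Gita ∩ Rosa ∩ Tomás: 08:45-09:45, 10:20-10:55, 11:50-12:10, 12:25-13:25, 15:30-16:10.
Gita ∩ Rosa ∩ Tomás ∩ Mei: 08:45-09:45, 10:20-10:55, 11:50-12:10, 12:25-13:25, 15:30-16:10.
Gita ∩ Rosa ∩ Tomás ∩ Mei ∩ Carol: 08:45-09:45, 10:20-10:55, 11:50-12:10, 12:25-13:25, 15:30-16:10.
Gita ∩ Rosa ∩ Tomás ∩ Mei ∩ Carol ∩ Leo: 08:45-09:45, 11:50-12:10, 12:25-13:25, 15:30-16:10.
The longest is 08:45-09:45 at 60 minutes.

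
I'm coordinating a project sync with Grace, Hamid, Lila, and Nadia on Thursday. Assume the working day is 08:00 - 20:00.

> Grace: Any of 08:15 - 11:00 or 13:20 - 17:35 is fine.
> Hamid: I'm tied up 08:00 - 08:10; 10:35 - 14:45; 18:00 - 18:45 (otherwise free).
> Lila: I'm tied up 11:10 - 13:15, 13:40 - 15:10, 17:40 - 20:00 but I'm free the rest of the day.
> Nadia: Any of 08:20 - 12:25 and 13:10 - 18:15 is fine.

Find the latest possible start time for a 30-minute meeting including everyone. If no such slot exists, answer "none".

Grace free: 08:15-11:00, 13:20-17:35.
Hamid free: 08:10-10:35, 14:45-18:00, 18:45-20:00 (invert busy blocks within the working day).
Lila free: 08:00-11:10, 13:15-13:40, 15:10-17:40 (invert busy blocks within the working day).
Nadia free: 08:20-12:25, 13:10-18:15.
Grace ∩ Hamid: 08:15-10:35, 14:45-17:35.
Grace ∩ Hamid ∩ Lila: 08:15-10:35, 15:10-17:35.
Grace ∩ Hamid ∩ Lila ∩ Nadia: 08:20-10:35, 15:10-17:35.
So the common availability across everyone is 08:20-10:35, 15:10-17:35.
The last common window of at least 30 minutes is 15:10-17:35; a 30-minute meeting can start as late as 17:05 and still end by 17:35.

17:05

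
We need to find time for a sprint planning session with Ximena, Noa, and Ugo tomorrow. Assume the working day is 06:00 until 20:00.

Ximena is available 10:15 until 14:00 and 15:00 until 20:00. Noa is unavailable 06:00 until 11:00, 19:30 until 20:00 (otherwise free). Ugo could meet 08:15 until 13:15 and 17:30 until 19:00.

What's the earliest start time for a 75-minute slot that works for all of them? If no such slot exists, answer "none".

Ximena free: 10:15-14:00, 15:00-20:00.
Noa free: 11:00-19:30 (invert busy blocks within the working day).
Ugo free: 08:15-13:15, 17:30-19:00.
Ximena ∩ Noa: 11:00-14:00, 15:00-19:30.
Ximena ∩ Noa ∩ Ugo: 11:00-13:15, 17:30-19:00.
The first common window of at least 75 minutes is 11:00-13:15, so the earliest start is 11:00.

11:00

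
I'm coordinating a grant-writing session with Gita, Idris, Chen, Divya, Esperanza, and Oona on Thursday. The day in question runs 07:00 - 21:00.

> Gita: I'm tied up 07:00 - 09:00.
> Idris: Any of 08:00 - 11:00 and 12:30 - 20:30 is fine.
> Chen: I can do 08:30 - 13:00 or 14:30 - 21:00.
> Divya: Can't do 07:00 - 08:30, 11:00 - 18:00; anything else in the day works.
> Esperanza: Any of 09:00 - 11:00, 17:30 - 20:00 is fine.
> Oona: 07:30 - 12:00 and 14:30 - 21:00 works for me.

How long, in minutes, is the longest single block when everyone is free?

Gita free: 09:00-21:00 (invert busy blocks within the working day).
Idris free: 08:00-11:00, 12:30-20:30.
Chen free: 08:30-13:00, 14:30-21:00.
Divya free: 08:30-11:00, 18:00-21:00 (invert busy blocks within the working day).
Esperanza free: 09:00-11:00, 17:30-20:00.
Oona free: 07:30-12:00, 14:30-21:00.
Gita ∩ Idris: 09:00-11:00, 12:30-20:30.
Gita ∩ Idris ∩ Chen: 09:00-11:00, 12:30-13:00, 14:30-20:30.
Gita ∩ Idris ∩ Chen ∩ Divya: 09:00-11:00, 18:00-20:30.
Gita ∩ Idris ∩ Chen ∩ Divya ∩ Esperanza: 09:00-11:00, 18:00-20:00.
Gita ∩ Idris ∩ Chen ∩ Divya ∩ Esperanza ∩ Oona: 09:00-11:00, 18:00-20:00.
Those are the intersection windows.
The longest is 09:00-11:00 at 120 minutes.

120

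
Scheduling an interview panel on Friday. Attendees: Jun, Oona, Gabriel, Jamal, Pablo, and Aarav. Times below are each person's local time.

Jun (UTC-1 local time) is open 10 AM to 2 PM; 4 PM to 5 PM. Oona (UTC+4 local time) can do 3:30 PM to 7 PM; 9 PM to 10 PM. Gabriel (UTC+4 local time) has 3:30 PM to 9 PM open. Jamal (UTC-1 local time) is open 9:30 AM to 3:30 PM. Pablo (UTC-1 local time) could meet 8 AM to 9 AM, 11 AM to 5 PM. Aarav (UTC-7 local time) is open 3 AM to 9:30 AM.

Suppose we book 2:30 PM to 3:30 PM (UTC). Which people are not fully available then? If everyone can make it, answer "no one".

Jun, Oona

Jun in UTC: 11:00-15:00, 17:00-18:00 (add 1h to convert from UTC-1).
Oona in UTC: 11:30-15:00, 17:00-18:00 (subtract 4h to convert from UTC+4).
Gabriel in UTC: 11:30-17:00 (subtract 4h to convert from UTC+4).
Jamal in UTC: 10:30-16:30 (add 1h to convert from UTC-1).
Pablo in UTC: 09:00-10:00, 12:00-18:00 (add 1h to convert from UTC-1).
Aarav in UTC: 10:00-16:30 (add 7h to convert from UTC-7).
Jun: not fully free for 14:30-15:30. Oona: not fully free for 14:30-15:30. Gabriel: free for 14:30-15:30. Jamal: free for 14:30-15:30. Pablo: free for 14:30-15:30. Aarav: free for 14:30-15:30.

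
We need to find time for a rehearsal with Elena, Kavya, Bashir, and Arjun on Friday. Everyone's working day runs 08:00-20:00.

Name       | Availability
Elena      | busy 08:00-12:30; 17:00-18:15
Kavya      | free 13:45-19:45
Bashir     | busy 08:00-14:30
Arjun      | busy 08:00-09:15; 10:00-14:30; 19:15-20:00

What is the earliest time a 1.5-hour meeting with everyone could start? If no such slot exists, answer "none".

14:30

Elena free: 12:30-17:00, 18:15-20:00 (invert busy blocks within the working day).
Kavya free: 13:45-19:45.
Bashir free: 14:30-20:00 (invert busy blocks within the working day).
Arjun free: 09:15-10:00, 14:30-19:15 (invert busy blocks within the working day).
Elena ∩ Kavya: 13:45-17:00, 18:15-19:45.
Elena ∩ Kavya ∩ Bashir: 14:30-17:00, 18:15-19:45.
Elena ∩ Kavya ∩ Bashir ∩ Arjun: 14:30-17:00, 18:15-19:15.
So the common availability across everyone is 14:30-17:00, 18:15-19:15.
The first common window of at least 90 minutes is 14:30-17:00, so the earliest start is 14:30.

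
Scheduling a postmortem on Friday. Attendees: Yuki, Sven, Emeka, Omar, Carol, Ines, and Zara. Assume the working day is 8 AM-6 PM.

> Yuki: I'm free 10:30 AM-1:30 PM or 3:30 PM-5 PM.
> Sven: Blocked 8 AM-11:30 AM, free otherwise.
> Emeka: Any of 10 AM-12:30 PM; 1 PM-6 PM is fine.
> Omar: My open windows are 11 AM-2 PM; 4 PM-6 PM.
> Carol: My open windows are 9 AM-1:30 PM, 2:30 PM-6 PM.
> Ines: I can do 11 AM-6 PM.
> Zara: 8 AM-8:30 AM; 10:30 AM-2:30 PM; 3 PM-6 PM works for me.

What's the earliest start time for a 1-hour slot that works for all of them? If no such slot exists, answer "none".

Yuki free: 10:30-13:30, 15:30-17:00.
Sven free: 11:30-18:00 (invert busy blocks within the working day).
Emeka free: 10:00-12:30, 13:00-18:00.
Omar free: 11:00-14:00, 16:00-18:00.
Carol free: 09:00-13:30, 14:30-18:00.
Ines free: 11:00-18:00.
Zara free: 08:00-08:30, 10:30-14:30, 15:00-18:00.
Yuki ∩ Sven: 11:30-13:30, 15:30-17:00.
Yuki ∩ Sven ∩ Emeka: 11:30-12:30, 13:00-13:30, 15:30-17:00.
Yuki ∩ Sven ∩ Emeka ∩ Omar: 11:30-12:30, 13:00-13:30, 16:00-17:00.
Yuki ∩ Sven ∩ Emeka ∩ Omar ∩ Carol: 11:30-12:30, 13:00-13:30, 16:00-17:00.
Yuki ∩ Sven ∩ Emeka ∩ Omar ∩ Carol ∩ Ines: 11:30-12:30, 13:00-13:30, 16:00-17:00.
Yuki ∩ Sven ∩ Emeka ∩ Omar ∩ Carol ∩ Ines ∩ Zara: 11:30-12:30, 13:00-13:30, 16:00-17:00.
The first common window of at least 60 minutes is 11:30-12:30, so the earliest start is 11:30.

11:30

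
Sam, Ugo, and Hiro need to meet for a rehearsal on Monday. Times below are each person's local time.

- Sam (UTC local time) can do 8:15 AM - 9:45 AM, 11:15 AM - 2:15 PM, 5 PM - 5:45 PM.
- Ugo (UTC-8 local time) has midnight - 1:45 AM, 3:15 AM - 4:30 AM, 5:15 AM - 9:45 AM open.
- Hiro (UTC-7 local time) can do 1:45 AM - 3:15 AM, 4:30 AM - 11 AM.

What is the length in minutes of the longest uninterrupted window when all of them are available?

Sam in UTC: 08:15-09:45, 11:15-14:15, 17:00-17:45.
Ugo in UTC: 08:00-09:45, 11:15-12:30, 13:15-17:45 (add 8h to convert from UTC-8).
Hiro in UTC: 08:45-10:15, 11:30-18:00 (add 7h to convert from UTC-7).
Sam ∩ Ugo: 08:15-09:45, 11:15-12:30, 13:15-14:15, 17:00-17:45.
Sam ∩ Ugo ∩ Hiro: 08:45-09:45, 11:30-12:30, 13:15-14:15, 17:00-17:45.
The longest is 08:45-09:45 at 60 minutes.

60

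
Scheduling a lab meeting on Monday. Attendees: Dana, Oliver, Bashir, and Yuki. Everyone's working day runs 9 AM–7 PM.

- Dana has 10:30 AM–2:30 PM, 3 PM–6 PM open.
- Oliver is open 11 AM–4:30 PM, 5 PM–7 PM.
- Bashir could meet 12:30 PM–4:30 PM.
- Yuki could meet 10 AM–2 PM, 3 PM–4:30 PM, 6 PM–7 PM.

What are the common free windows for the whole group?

12:30-14:00, 15:00-16:30

Dana ∩ Oliver: 11:00-14:30, 15:00-16:30, 17:00-18:00.
Dana ∩ Oliver ∩ Bashir: 12:30-14:30, 15:00-16:30.
Dana ∩ Oliver ∩ Bashir ∩ Yuki: 12:30-14:00, 15:00-16:30.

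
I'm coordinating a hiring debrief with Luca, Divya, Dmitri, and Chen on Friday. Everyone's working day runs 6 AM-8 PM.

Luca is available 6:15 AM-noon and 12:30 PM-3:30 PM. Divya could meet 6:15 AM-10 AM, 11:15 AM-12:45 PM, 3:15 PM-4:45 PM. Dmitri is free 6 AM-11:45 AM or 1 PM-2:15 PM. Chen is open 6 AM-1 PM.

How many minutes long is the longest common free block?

Luca ∩ Divya: 06:15-10:00, 11:15-12:00, 12:30-12:45, 15:15-15:30.
Luca ∩ Divya ∩ Dmitri: 06:15-10:00, 11:15-11:45.
Luca ∩ Divya ∩ Dmitri ∩ Chen: 06:15-10:00, 11:15-11:45.
The longest is 06:15-10:00 at 225 minutes.

225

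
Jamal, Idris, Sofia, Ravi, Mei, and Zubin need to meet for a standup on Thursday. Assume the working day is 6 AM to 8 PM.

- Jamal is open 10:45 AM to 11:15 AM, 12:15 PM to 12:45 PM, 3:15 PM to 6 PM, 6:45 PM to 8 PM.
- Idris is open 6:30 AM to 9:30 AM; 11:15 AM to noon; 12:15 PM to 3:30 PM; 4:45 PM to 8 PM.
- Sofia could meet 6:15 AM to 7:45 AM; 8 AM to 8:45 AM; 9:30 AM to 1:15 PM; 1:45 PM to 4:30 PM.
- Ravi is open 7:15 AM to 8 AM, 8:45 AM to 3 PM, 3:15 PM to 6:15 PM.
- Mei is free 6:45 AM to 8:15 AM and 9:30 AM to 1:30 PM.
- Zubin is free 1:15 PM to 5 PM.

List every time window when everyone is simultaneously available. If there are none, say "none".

none

Jamal ∩ Idris: 12:15-12:45, 15:15-15:30, 16:45-18:00, 18:45-20:00.
Jamal ∩ Idris ∩ Sofia: 12:15-12:45, 15:15-15:30.
Jamal ∩ Idris ∩ Sofia ∩ Ravi: 12:15-12:45, 15:15-15:30.
Jamal ∩ Idris ∩ Sofia ∩ Ravi ∩ Mei: 12:15-12:45.
Jamal ∩ Idris ∩ Sofia ∩ Ravi ∩ Mei ∩ Zubin: ∅.
There is no time when everyone is free.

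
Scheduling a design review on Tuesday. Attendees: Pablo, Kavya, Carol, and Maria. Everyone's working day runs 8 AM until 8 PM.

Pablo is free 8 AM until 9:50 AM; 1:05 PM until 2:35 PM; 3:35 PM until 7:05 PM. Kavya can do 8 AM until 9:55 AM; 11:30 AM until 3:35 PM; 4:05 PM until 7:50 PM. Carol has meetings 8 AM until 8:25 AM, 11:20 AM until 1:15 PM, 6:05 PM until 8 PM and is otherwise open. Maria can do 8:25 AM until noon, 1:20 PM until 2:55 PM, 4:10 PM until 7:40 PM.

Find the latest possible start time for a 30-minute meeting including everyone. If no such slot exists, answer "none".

17:35

Pablo free: 08:00-09:50, 13:05-14:35, 15:35-19:05.
Kavya free: 08:00-09:55, 11:30-15:35, 16:05-19:50.
Carol free: 08:25-11:20, 13:15-18:05 (invert busy blocks within the working day).
Maria free: 08:25-12:00, 13:20-14:55, 16:10-19:40.
Pablo ∩ Kavya: 08:00-09:50, 13:05-14:35, 16:05-19:05.
Pablo ∩ Kavya ∩ Carol: 08:25-09:50, 13:15-14:35, 16:05-18:05.
Pablo ∩ Kavya ∩ Carol ∩ Maria: 08:25-09:50, 13:20-14:35, 16:10-18:05.
The last common window of at least 30 minutes is 16:10-18:05; a 30-minute meeting can start as late as 17:35 and still end by 18:05.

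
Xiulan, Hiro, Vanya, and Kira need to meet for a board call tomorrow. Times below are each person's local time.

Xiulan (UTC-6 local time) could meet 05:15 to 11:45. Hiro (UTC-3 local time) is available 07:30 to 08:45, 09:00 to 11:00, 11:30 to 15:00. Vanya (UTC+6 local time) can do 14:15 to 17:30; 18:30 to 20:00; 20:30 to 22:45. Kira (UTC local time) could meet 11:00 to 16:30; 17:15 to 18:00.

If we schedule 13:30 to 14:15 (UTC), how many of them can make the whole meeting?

Xiulan in UTC: 11:15-17:45 (add 6h to convert from UTC-6).
Hiro in UTC: 10:30-11:45, 12:00-14:00, 14:30-18:00 (add 3h to convert from UTC-3).
Vanya in UTC: 08:15-11:30, 12:30-14:00, 14:30-16:45 (subtract 6h to convert from UTC+6).
Kira in UTC: 11:00-16:30, 17:15-18:00.
Xiulan and Kira can make the full 13:30-14:15 slot — that's 2.

2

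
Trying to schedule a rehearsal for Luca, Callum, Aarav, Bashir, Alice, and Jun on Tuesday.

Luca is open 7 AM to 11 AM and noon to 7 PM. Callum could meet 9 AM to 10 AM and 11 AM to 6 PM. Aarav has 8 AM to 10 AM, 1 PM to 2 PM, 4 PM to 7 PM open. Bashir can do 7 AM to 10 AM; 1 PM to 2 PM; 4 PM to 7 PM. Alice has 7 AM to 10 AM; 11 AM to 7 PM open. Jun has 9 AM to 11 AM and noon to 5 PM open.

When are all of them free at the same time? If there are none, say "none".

09:00-10:00, 13:00-14:00, 16:00-17:00

Luca ∩ Callum: 09:00-10:00, 12:00-18:00.
Luca ∩ Callum ∩ Aarav: 09:00-10:00, 13:00-14:00, 16:00-18:00.
Luca ∩ Callum ∩ Aarav ∩ Bashir: 09:00-10:00, 13:00-14:00, 16:00-18:00.
Luca ∩ Callum ∩ Aarav ∩ Bashir ∩ Alice: 09:00-10:00, 13:00-14:00, 16:00-18:00.
Luca ∩ Callum ∩ Aarav ∩ Bashir ∩ Alice ∩ Jun: 09:00-10:00, 13:00-14:00, 16:00-17:00.
Those are the intersection windows.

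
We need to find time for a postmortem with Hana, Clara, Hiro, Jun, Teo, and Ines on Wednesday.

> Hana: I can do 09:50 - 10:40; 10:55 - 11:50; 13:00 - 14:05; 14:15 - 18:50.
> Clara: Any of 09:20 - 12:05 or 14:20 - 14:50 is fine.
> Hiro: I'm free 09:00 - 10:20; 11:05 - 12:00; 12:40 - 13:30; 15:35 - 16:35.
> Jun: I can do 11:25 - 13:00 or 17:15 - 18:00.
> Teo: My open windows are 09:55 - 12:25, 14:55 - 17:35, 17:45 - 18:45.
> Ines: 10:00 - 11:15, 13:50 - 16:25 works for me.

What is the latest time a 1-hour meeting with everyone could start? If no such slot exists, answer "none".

Hana ∩ Clara: 09:50-10:40, 10:55-11:50, 14:20-14:50.
Hana ∩ Clara ∩ Hiro: 09:50-10:20, 11:05-11:50.
Hana ∩ Clara ∩ Hiro ∩ Jun: 11:25-11:50.
Hana ∩ Clara ∩ Hiro ∩ Jun ∩ Teo: 11:25-11:50.
Hana ∩ Clara ∩ Hiro ∩ Jun ∩ Teo ∩ Ines: ∅.
There is no time when everyone is free.
No common window is at least 60 minutes long.

none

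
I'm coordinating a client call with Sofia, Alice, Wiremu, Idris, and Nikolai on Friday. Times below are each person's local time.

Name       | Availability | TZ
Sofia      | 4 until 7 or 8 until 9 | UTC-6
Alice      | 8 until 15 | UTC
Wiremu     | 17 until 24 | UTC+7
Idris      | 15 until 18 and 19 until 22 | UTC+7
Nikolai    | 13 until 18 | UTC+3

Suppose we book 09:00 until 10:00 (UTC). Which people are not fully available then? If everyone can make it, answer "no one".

Nikolai, Sofia, Wiremu

Sofia in UTC: 10:00-13:00, 14:00-15:00 (add 6h to convert from UTC-6).
Alice in UTC: 08:00-15:00.
Wiremu in UTC: 10:00-17:00 (subtract 7h to convert from UTC+7).
Idris in UTC: 08:00-11:00, 12:00-15:00 (subtract 7h to convert from UTC+7).
Nikolai in UTC: 10:00-15:00 (subtract 3h to convert from UTC+3).
Sofia: not fully free for 09:00-10:00. Alice: free for 09:00-10:00. Wiremu: not fully free for 09:00-10:00. Idris: free for 09:00-10:00. Nikolai: not fully free for 09:00-10:00.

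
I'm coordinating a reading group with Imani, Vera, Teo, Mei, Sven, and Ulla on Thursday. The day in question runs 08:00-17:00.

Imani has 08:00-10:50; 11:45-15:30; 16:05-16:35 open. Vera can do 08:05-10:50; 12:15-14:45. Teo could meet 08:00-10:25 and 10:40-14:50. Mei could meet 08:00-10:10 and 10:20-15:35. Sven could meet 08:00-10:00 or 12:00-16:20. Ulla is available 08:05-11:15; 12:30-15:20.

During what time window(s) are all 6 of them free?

Imani ∩ Vera: 08:05-10:50, 12:15-14:45.
Imani ∩ Vera ∩ Teo: 08:05-10:25, 10:40-10:50, 12:15-14:45.
Imani ∩ Vera ∩ Teo ∩ Mei: 08:05-10:10, 10:20-10:25, 10:40-10:50, 12:15-14:45.
Imani ∩ Vera ∩ Teo ∩ Mei ∩ Sven: 08:05-10:00, 12:15-14:45.
Imani ∩ Vera ∩ Teo ∩ Mei ∩ Sven ∩ Ulla: 08:05-10:00, 12:30-14:45.

08:05-10:00, 12:30-14:45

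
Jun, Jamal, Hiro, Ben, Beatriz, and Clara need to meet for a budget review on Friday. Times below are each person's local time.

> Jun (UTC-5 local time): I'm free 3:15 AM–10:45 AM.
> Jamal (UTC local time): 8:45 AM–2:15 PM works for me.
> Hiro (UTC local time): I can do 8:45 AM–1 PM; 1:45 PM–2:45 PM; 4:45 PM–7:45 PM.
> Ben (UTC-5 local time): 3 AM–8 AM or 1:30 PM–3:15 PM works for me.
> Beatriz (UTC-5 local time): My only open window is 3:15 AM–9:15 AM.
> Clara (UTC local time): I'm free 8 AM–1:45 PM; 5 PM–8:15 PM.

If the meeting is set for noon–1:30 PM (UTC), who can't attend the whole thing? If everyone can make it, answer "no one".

Jun in UTC: 08:15-15:45 (add 5h to convert from UTC-5).
Jamal in UTC: 08:45-14:15.
Hiro in UTC: 08:45-13:00, 13:45-14:45, 16:45-19:45.
Ben in UTC: 08:00-13:00, 18:30-20:15 (add 5h to convert from UTC-5).
Beatriz in UTC: 08:15-14:15 (add 5h to convert from UTC-5).
Clara in UTC: 08:00-13:45, 17:00-20:15.
Jun: free for 12:00-13:30. Jamal: free for 12:00-13:30. Hiro: not fully free for 12:00-13:30. Ben: not fully free for 12:00-13:30. Beatriz: free for 12:00-13:30. Clara: free for 12:00-13:30.

Ben, Hiro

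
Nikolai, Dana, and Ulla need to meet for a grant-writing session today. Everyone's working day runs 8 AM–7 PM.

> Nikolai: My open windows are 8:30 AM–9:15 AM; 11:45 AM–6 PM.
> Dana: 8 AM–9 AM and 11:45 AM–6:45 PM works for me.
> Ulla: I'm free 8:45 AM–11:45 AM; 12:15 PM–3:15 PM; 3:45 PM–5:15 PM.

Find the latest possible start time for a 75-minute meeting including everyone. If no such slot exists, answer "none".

16:00

Nikolai ∩ Dana: 08:30-09:00, 11:45-18:00.
Nikolai ∩ Dana ∩ Ulla: 08:45-09:00, 12:15-15:15, 15:45-17:15.
The last common window of at least 75 minutes is 15:45-17:15; a 75-minute meeting can start as late as 16:00 and still end by 17:15.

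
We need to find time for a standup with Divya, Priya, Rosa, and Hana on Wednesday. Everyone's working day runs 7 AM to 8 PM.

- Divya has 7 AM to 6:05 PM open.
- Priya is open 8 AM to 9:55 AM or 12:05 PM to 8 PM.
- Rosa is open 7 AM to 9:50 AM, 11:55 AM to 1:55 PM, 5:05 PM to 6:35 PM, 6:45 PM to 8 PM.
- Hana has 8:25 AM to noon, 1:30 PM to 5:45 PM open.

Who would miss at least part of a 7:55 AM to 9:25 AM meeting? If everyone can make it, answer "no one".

Hana, Priya

Divya: free for 07:55-09:25. Priya: not fully free for 07:55-09:25. Rosa: free for 07:55-09:25. Hana: not fully free for 07:55-09:25.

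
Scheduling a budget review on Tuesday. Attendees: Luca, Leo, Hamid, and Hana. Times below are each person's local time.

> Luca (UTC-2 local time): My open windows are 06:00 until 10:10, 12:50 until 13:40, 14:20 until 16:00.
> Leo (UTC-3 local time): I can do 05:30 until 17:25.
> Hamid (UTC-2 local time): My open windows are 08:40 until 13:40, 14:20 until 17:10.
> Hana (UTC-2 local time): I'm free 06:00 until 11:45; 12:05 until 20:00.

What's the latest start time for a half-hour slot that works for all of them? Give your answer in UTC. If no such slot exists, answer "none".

Luca in UTC: 08:00-12:10, 14:50-15:40, 16:20-18:00 (add 2h to convert from UTC-2).
Leo in UTC: 08:30-20:25 (add 3h to convert from UTC-3).
Hamid in UTC: 10:40-15:40, 16:20-19:10 (add 2h to convert from UTC-2).
Hana in UTC: 08:00-13:45, 14:05-22:00 (add 2h to convert from UTC-2).
Luca ∩ Leo: 08:30-12:10, 14:50-15:40, 16:20-18:00.
Luca ∩ Leo ∩ Hamid: 10:40-12:10, 14:50-15:40, 16:20-18:00.
Luca ∩ Leo ∩ Hamid ∩ Hana: 10:40-12:10, 14:50-15:40, 16:20-18:00.
The last common window of at least 30 minutes is 16:20-18:00; a 30-minute meeting can start as late as 17:30 and still end by 18:00.

17:30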